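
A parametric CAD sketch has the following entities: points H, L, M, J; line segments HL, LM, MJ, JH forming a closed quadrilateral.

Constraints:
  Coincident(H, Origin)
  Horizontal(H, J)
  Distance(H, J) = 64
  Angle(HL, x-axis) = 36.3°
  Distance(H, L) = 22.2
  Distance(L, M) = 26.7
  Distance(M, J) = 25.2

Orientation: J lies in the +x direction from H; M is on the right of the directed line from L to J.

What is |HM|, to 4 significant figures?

39.14

H is at the origin; HJ is horizontal with |HJ| = 64.0 and J in +x, so J = (64.0, 0). HL runs at 36.3° with |HL| = 22.2, so L = (17.89, 13.14). M is determined by |LM| = 26.7 and |MJ| = 25.2 together: it lies at the intersection of circle(L, 26.7) and circle(J, 25.2). With |LJ| = 47.94, the foot of the radical line on LJ is 24.78 from L and the perpendicular offset is √(26.7² − 24.78²) = 9.931. Taking the right-of-LJ solution: M = (39.00, -3.202).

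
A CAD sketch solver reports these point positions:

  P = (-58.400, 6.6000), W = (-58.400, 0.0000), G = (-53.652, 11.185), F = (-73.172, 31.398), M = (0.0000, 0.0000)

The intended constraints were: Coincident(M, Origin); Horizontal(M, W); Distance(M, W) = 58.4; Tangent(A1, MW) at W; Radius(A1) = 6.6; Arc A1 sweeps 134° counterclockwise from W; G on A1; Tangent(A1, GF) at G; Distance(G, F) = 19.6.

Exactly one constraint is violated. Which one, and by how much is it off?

Distance(G, F) = 19.6 — off by 8.50.

M = (0.00, 0.00) ✓; M.y = 0.00, W.y = 0.00 ✓; |MW| = 58.40 ✓; ∠(PW, WM) = 90.00° ✓; |PW| = 6.600 ✓; bearing(P→G) − bearing(P→W) = 134.0° ✓; |PG| = 6.600 ✓; ∠(PG, GF) = 90.00° ✓; |GF| = 28.10 ✗.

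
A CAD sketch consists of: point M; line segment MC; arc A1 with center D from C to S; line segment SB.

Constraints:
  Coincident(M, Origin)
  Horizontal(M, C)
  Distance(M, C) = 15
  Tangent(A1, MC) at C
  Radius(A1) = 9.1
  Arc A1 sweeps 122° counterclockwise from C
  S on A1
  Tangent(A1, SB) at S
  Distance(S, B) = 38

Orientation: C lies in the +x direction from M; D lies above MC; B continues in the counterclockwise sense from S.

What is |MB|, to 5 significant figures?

46.220

M is at the origin; M and C share the same y with |MC| = 15.0 and C on the +x side, so C = (15.000, 0.0000). The tangent condition forces DC to be normal to MC, so D = C + (0, 9.1) = (15.000, 9.1000). On A1, C sits at bearing -90° from D; a 122° counterclockwise sweep puts S at bearing 32°, so S = D + 9.1·(cos 32°, sin 32°) = (22.717, 13.922). Since A1 is tangent to SB there, DS ⟂ SB, so SB runs along (−sin 32°, cos 32°); with |SB| = 38.0, B = (2.5803, 46.148). Then |MB| = |B − M| = 46.220.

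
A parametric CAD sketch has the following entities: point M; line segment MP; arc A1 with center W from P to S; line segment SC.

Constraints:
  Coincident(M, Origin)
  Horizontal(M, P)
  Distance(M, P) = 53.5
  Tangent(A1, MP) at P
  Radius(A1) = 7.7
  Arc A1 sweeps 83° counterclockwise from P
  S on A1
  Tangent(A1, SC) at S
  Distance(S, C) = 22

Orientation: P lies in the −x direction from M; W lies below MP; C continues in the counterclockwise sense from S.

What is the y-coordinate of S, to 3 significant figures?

-6.76

M is at the origin; M and P share the same y with |MP| = 53.5 and P on the −x side, so P = (-53.5, 0.00). Tangency of A1 to MP means the radius WP is perpendicular to MP, so W = P + (0, -7.7) = (-53.5, -7.70). On A1, P sits at bearing 90° from W; an 83° counterclockwise sweep puts S at bearing 173°, so S = W + 7.7·(cos 173°, sin 173°) = (-61.1, -6.76). So S.y = -6.76.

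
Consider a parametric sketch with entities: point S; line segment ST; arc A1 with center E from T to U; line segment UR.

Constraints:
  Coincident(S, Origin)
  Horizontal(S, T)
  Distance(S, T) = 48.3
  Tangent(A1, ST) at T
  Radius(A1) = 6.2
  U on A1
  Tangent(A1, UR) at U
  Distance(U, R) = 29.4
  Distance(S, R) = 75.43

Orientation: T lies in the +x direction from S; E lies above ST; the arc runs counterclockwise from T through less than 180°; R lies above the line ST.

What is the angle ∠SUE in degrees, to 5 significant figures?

39.119°

Checks: |ET| = 6.200 ✓; |EU| = 6.200 ✓; ∠(EU, UR) = 90.00° ✓; |UR| = 29.40 ✓; |SR| = 75.43 ✓.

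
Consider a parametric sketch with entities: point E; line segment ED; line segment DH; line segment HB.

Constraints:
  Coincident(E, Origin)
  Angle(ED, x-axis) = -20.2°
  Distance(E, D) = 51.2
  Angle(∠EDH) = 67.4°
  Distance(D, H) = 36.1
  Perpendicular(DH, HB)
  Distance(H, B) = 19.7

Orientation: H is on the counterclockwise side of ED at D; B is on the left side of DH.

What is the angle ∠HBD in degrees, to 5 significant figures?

61.378°

E is at the origin; ED runs at -20.2° with length 51.2, so D = 51.2·(cos -20.2°, sin -20.2°) = (48.051, -17.679). ∠EDH = 67.4°, so DH runs at -20.2° + (180° − 67.4°) = 92.400° from the x-axis; with |DH| = 36.1, H = D + 36.1·(cos 92.400°, sin 92.400°) = (46.539, 18.389). The perpendicularity gives HB at right angles to DH; with |HB| = 19.7 on the left of DH, B = H + 19.7·(-0.99912, -0.041876) = (26.856, 17.564). Then cos ∠HBD = BH·BD / (|BH||BD|), giving 61.378°.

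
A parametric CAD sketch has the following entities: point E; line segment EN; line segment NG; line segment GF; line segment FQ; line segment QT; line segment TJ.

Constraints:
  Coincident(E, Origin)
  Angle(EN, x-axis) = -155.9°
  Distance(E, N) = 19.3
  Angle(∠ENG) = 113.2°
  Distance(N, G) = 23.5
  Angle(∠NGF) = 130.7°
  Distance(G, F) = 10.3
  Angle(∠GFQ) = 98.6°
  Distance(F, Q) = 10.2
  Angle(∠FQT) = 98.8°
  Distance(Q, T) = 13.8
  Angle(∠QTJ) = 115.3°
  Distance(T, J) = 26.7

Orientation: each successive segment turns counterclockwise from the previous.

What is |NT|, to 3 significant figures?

14.4

E is at the origin; EN runs at -155.9° with length 19.3, so N = (-17.6, -7.88). ∠ENG = 113.2° gives NG at -89.1° from the x-axis; with |NG| = 23.5, G = (-17.2, -31.4). ∠NGF = 130.7° gives GF at -39.8° from the x-axis; with |GF| = 10.3, F = (-9.34, -38.0). ∠GFQ = 98.6° gives FQ at 41.6° from the x-axis; with |FQ| = 10.2, Q = (-1.71, -31.2). ∠FQT = 98.8° gives QT at 123° from the x-axis; with |QT| = 13.8, T = (-9.18, -19.6). Then |NT| = |T − N| = 14.4.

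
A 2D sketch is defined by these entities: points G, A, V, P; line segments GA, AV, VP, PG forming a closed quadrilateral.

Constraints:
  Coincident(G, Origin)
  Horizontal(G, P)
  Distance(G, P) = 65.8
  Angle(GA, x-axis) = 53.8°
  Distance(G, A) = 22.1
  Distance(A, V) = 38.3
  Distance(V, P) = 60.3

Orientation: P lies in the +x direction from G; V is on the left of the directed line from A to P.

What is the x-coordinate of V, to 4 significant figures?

32.94

Checks: |AV| = 38.30 ✓; |VP| = 60.30 ✓.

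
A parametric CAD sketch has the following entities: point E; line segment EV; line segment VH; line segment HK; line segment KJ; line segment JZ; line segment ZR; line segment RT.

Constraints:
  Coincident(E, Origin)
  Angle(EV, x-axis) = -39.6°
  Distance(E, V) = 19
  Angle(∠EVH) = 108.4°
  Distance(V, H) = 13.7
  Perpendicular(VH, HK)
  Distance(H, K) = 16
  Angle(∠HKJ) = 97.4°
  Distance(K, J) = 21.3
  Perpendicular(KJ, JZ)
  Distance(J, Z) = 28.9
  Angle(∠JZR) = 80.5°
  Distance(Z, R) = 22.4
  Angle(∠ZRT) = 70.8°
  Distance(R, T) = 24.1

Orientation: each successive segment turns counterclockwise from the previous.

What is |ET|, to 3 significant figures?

9.68

∠JZR = 80.5° gives ZR at 34.1° from the x-axis; with |ZR| = 22.4, R = (29.0, -13.9). ∠ZRT = 70.8° gives RT at 143° from the x-axis; with |RT| = 24.1, T = (9.67, 0.535). Then |ET| = |T − E| = 9.68.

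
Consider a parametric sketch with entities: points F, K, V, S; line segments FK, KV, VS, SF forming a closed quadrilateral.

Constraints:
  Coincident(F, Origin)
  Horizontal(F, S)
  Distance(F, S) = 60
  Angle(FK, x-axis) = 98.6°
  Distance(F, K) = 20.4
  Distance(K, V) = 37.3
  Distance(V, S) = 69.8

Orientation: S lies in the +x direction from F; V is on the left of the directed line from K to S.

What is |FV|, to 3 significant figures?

55.0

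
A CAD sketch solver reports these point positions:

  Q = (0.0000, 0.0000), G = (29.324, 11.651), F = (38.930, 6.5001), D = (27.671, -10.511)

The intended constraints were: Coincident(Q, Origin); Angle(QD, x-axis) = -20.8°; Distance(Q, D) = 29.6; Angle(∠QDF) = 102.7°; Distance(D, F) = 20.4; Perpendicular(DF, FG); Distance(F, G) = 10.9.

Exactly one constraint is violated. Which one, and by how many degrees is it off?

Perpendicular(DF, FG) — off by 5.30°.

Q = (0.00, 0.00) ✓; QD at -20.80° ✓; |QD| = 29.60 ✓; ∠QDF = 102.7° ✓; |DF| = 20.40 ✓; ∠(DF, FG) = 95.30° ✗; |FG| = 10.90 ✓.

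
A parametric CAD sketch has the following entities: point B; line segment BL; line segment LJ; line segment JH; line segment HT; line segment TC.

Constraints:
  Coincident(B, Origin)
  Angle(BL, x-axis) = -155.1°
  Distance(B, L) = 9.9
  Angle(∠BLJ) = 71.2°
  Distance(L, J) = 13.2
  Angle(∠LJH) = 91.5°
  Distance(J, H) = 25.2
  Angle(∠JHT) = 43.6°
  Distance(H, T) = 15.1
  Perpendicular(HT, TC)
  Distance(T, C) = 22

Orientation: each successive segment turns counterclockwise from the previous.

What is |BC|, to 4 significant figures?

18.68

B is at the origin; BL runs at -155.1° with length 9.9, so L = (-8.980, -4.168). ∠BLJ = 71.2° gives LJ at -46.30° from the x-axis; with |LJ| = 13.2, J = (0.1399, -13.71). ∠LJH = 91.5° gives JH at 42.20° from the x-axis; with |JH| = 25.2, H = (18.81, 3.216). ∠JHT = 43.6° gives HT at 178.6° from the x-axis; with |HT| = 15.1, T = (3.713, 3.585). HT is perpendicular to TC, so TC runs at -91.40°; with |TC| = 22.0, C = (3.175, -18.41). Then |BC| = |C − B| = 18.68.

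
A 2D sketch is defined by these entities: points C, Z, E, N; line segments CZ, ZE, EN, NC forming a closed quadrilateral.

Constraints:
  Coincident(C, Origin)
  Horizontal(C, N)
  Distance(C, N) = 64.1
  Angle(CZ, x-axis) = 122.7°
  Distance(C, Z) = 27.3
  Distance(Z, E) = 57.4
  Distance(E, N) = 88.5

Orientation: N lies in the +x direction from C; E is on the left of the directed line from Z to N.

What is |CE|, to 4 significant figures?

74.08

C is at the origin; C and N share the same y with |CN| = 64.1 and N in +x, so N = (64.1, 0). CZ runs at 122.7° with |CZ| = 27.3, so Z = (-14.75, 22.97). E is determined by |ZE| = 57.4 and |EN| = 88.5 together: it lies at the intersection of circle(Z, 57.4) and circle(N, 88.5). With |ZN| = 82.13, the foot of the radical line on ZN is 13.44 from Z and the perpendicular offset is √(57.4² − 13.44²) = 55.80. Taking the left-of-ZN solution: E = (13.76, 72.79).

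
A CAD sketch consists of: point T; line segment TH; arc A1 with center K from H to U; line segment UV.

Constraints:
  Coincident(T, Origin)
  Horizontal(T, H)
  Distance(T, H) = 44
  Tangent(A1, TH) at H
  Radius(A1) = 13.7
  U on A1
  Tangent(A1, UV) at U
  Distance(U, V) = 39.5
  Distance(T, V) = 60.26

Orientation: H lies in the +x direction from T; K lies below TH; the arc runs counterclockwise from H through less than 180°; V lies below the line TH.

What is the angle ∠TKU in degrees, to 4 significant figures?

15.55°

T is at the origin; T and H share the same y with |TH| = 44.0 and H on the +x side, so H = (44.00, 0.000). A1 meets TH tangentially, so KH is at right angles to TH, so K = H + (0, -13.7) = (44.00, -13.70). Since KU ⟂ UV (tangency), |KV| = √(13.7² + 39.5²) = 41.81 regardless of where U sits on A1. So V lies on both circle(T, 60.26) and circle(K, 41.81); the below-TH intersection is V = (29.11, -52.77). U is the foot of the tangent from V: U = (30.31, -13.28).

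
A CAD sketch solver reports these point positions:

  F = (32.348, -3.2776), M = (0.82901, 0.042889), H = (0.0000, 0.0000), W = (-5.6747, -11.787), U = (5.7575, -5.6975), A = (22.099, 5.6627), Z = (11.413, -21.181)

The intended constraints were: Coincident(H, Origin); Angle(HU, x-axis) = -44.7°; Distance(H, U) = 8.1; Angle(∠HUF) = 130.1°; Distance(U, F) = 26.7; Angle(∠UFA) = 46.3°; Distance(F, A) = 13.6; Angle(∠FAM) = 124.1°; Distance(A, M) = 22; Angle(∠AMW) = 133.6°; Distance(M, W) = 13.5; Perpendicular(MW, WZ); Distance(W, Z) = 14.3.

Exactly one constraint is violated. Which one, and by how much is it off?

Distance(W, Z) = 14.3 — off by 5.20.

H = (0.00, 0.00) ✓; HU at -44.70° ✓; |HU| = 8.100 ✓; ∠HUF = 130.1° ✓; |UF| = 26.70 ✓; ∠UFA = 46.30° ✓; |FA| = 13.60 ✓; ∠FAM = 124.1° ✓; |AM| = 22.00 ✓; ∠AMW = 133.6° ✓; |MW| = 13.50 ✓; ∠(MW, WZ) = 90.00° ✓; |WZ| = 19.50 ✗.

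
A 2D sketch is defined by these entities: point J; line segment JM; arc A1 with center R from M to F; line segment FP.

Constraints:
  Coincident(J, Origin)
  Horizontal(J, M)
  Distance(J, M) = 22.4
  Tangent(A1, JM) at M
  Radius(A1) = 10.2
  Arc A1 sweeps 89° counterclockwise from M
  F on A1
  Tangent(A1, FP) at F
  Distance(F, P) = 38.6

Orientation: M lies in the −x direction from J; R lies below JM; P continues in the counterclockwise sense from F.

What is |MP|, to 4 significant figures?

49.82

On A1, M sits at bearing 90° from R; an 89° counterclockwise sweep puts F at bearing 179°, so F = R + 10.2·(cos 179°, sin 179°) = (-32.60, -10.02). A1 meets FP tangentially, so RF is at right angles to FP, so FP runs along (−sin 179°, cos 179°); with |FP| = 38.6, P = (-33.27, -48.62). Then |MP| = |P − M| = 49.82.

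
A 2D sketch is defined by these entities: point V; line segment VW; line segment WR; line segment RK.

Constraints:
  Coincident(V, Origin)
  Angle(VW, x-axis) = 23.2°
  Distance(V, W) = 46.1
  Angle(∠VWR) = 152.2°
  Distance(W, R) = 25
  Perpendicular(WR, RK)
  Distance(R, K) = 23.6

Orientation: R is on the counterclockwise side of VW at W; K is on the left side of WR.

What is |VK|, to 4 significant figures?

65.81

V is at the origin; VW runs at 23.2° with length 46.1, so W = 46.1·(cos 23.2°, sin 23.2°) = (42.37, 18.16). ∠VWR = 152.2°, so WR runs at 23.2° + (180° − 152.2°) = 51.00° from the x-axis; with |WR| = 25.0, R = W + 25.0·(cos 51.00°, sin 51.00°) = (58.11, 37.59). WR is perpendicular to RK; with |RK| = 23.6 on the left of WR, K = R + 23.6·(-0.7771, 0.6293) = (39.76, 52.44). Then |VK| = |K − V| = 65.81.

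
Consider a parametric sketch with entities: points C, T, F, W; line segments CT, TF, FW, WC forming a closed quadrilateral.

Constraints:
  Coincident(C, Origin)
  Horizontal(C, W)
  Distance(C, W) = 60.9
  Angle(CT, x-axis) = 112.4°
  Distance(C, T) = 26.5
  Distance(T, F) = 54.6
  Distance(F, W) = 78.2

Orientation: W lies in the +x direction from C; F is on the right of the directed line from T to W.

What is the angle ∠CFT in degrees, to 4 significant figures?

19.31°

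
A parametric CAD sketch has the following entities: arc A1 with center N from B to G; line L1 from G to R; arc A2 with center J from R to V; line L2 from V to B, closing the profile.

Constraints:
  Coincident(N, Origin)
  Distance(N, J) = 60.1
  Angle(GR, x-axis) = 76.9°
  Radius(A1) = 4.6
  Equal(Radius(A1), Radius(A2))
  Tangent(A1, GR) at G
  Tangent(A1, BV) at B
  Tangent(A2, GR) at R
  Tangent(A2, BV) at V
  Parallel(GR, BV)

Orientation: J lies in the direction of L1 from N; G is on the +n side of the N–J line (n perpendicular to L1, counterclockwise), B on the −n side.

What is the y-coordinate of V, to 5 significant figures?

57.493

The slot axis is L1's direction at 76.9°, so u = (cos 76.9°, sin 76.9°) = (0.22665, 0.97398) and n = (−sin 76.9°, cos 76.9°) = (-0.97398, 0.22665). N is at the origin and J lies 60.1 along u from N, so J = 60.1·u = (13.622, 58.536). Tangency of A1 to both parallel lines with radius 4.6 puts G and B at N ± 4.6·n: G = (-4.4803, 1.0426), B = (4.4803, -1.0426). Equal radii place R and V the same way about J: R = J + 4.6·n = (9.1415, 59.579), V = J − 4.6·n = (18.102, 57.493). So V.y = 57.493.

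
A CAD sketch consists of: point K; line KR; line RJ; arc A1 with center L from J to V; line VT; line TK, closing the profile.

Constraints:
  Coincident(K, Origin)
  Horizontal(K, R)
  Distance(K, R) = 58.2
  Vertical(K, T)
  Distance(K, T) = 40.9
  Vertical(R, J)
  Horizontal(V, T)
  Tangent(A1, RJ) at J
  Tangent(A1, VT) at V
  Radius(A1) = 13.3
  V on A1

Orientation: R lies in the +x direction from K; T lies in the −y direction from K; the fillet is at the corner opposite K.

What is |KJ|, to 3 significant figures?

64.4

K is at the origin; K and R share the same y with |KR| = 58.2 and R on the +x side, so R = (58.2, 0.00). K and T share the same x with |KT| = 40.9 and T on the −y side, so T = (0.00, -40.9). The virtual corner opposite K is at (58.2, -40.9). Tangency of A1 to RJ means the radius LJ is perpendicular to RJ and since A1 is tangent to VT there, LV ⟂ VT, with radius 13.3, so the center L sits 13.3 in from both sides at L = (44.9, -27.6). That places the tangent points at J = (58.2, -27.6) on RJ and V = (44.9, -40.9) on VT. Then |KJ| = |J − K| = 64.4.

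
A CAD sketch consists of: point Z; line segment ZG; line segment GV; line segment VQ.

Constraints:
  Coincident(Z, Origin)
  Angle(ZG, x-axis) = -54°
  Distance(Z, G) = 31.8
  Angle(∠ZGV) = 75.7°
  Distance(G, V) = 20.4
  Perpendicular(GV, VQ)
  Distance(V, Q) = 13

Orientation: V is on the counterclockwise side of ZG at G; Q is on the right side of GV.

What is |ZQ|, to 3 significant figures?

45.6

Z is at the origin; ZG runs at -54.0° with length 31.8, so G = 31.8·(cos -54.0°, sin -54.0°) = (18.7, -25.7). ∠ZGV = 75.7°, so GV runs at -54.0° + (180° − 75.7°) = 50.3° from the x-axis; with |GV| = 20.4, V = G + 20.4·(cos 50.3°, sin 50.3°) = (31.7, -10.0). GV ⟂ VQ; with |VQ| = 13.0 on the right of GV, Q = V + 13.0·(0.769, -0.639) = (41.7, -18.3). Then |ZQ| = |Q − Z| = 45.6.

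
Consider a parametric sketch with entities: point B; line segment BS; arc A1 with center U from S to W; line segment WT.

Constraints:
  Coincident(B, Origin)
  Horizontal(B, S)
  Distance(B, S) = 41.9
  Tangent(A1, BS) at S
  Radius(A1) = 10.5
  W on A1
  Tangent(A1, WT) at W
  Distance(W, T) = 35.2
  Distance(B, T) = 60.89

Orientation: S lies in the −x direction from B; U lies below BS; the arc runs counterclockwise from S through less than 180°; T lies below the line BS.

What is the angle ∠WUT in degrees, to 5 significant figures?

73.390°

Checks: ∠(US, SB) = 90.00° ✓; |UW| = 10.50 ✓; ∠(UW, WT) = 90.00° ✓; |WT| = 35.20 ✓; |BT| = 60.89 ✓.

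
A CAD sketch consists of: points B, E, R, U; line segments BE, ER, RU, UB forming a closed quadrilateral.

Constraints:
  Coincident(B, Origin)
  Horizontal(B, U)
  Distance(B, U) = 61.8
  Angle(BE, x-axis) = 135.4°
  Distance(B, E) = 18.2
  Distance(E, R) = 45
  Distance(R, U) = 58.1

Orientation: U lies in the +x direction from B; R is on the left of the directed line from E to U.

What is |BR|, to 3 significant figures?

47.0

Checks: |ER| = 45.00 ✓; |RU| = 58.10 ✓.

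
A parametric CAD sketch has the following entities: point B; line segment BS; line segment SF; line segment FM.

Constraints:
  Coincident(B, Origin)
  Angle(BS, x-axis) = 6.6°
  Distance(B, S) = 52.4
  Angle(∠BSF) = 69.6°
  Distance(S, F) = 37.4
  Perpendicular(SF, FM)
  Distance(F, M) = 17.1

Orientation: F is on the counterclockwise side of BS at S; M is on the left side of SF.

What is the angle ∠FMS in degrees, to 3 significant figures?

65.4°

B is at the origin; BS runs at 6.6° with length 52.4, so S = 52.4·(cos 6.6°, sin 6.6°) = (52.1, 6.02). ∠BSF = 69.6°, so SF runs at 6.6° + (180° − 69.6°) = 117° from the x-axis; with |SF| = 37.4, F = S + 37.4·(cos 117°, sin 117°) = (35.1, 39.3). SF ⟂ FM; with |FM| = 17.1 on the left of SF, M = F + 17.1·(-0.891, -0.454) = (19.8, 31.6). Then cos ∠FMS = MF·MS / (|MF||MS|), giving 65.4°.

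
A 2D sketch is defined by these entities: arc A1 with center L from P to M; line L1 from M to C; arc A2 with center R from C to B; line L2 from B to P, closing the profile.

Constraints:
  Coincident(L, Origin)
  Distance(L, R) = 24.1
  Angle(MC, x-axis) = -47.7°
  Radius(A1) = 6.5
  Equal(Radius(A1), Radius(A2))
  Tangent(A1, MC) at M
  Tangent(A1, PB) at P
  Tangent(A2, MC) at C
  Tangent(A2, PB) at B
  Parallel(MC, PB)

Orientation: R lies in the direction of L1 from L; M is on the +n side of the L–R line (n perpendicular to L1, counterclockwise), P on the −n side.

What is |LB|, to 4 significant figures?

24.96

The slot axis is L1's direction at -47.7°, so u = (cos -47.7°, sin -47.7°) = (0.6730, -0.7396) and n = (−sin -47.7°, cos -47.7°) = (0.7396, 0.6730). L is at the origin and R lies 24.1 along u from L, so R = 24.1·u = (16.22, -17.83). Tangency of A1 to both parallel lines with radius 6.5 puts M and P at L ± 6.5·n: M = (4.808, 4.375), P = (-4.808, -4.375). Equal radii place C and B the same way about R: C = R + 6.5·n = (21.03, -13.45), B = R − 6.5·n = (11.41, -22.20). Then |LB| = |B − L| = 24.96.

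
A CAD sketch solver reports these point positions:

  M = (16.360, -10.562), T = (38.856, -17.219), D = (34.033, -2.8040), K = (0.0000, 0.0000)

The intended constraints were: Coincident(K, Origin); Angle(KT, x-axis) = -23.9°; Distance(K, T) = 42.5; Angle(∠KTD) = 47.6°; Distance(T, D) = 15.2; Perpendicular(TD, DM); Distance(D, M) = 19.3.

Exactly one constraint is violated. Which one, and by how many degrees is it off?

Perpendicular(TD, DM) — off by 5.20°.

K = (0.00, 0.00) ✓; KT at -23.90° ✓; |KT| = 42.50 ✓; ∠KTD = 47.60° ✓; |TD| = 15.20 ✓; ∠(TD, DM) = 95.20° ✗; |DM| = 19.30 ✓.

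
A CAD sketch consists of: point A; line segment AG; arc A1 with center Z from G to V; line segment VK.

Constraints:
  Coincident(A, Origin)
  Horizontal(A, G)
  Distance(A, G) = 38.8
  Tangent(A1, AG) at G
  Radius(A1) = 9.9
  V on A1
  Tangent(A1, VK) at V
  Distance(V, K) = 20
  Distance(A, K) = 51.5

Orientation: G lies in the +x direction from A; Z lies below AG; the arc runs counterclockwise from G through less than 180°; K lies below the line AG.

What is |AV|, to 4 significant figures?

33.67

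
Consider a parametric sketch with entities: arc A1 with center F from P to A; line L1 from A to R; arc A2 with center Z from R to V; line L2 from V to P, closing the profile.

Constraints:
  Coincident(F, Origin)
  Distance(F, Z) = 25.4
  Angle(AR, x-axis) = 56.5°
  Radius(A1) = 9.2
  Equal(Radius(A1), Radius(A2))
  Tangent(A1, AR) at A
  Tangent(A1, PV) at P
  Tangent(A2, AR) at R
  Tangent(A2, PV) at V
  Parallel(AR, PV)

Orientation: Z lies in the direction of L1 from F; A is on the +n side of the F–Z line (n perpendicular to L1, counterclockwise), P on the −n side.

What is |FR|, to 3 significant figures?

27.0

The slot axis is L1's direction at 56.5°, so u = (cos 56.5°, sin 56.5°) = (0.552, 0.834) and n = (−sin 56.5°, cos 56.5°) = (-0.834, 0.552). F is at the origin and Z lies 25.4 along u from F, so Z = 25.4·u = (14.0, 21.2). Tangency of A1 to both parallel lines with radius 9.2 puts A and P at F ± 9.2·n: A = (-7.67, 5.08), P = (7.67, -5.08). Equal radii place R and V the same way about Z: R = Z + 9.2·n = (6.35, 26.3), V = Z − 9.2·n = (21.7, 16.1). Then |FR| = |R − F| = 27.0.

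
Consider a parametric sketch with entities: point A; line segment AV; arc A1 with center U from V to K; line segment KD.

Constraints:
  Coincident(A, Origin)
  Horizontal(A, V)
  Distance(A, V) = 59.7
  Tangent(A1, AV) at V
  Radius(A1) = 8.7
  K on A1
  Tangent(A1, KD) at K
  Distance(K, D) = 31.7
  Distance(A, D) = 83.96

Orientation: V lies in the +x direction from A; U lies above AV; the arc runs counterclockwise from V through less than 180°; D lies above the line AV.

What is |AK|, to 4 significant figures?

68.54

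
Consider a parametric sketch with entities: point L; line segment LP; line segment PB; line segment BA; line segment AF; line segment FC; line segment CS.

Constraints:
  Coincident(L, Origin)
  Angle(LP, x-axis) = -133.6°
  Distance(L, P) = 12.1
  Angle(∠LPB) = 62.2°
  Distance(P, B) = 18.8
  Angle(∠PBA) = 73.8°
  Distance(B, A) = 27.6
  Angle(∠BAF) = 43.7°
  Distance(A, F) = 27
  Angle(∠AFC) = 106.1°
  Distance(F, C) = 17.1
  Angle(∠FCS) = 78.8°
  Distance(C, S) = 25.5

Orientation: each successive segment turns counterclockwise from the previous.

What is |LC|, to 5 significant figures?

20.652

L is at the origin; LP runs at -133.6° with length 12.1, so P = (-8.3444, -8.7625). ∠LPB = 62.2° gives PB at -15.800° from the x-axis; with |PB| = 18.8, B = (9.7453, -13.881). ∠PBA = 73.8° gives BA at 90.400° from the x-axis; with |BA| = 27.6, A = (9.5526, 13.718). ∠BAF = 43.7° gives AF at -133.30° from the x-axis; with |AF| = 27.0, F = (-8.9645, -5.9319). ∠AFC = 106.1° gives FC at -59.400° from the x-axis; with |FC| = 17.1, C = (-0.25987, -20.651). Then |LC| = |C − L| = 20.652.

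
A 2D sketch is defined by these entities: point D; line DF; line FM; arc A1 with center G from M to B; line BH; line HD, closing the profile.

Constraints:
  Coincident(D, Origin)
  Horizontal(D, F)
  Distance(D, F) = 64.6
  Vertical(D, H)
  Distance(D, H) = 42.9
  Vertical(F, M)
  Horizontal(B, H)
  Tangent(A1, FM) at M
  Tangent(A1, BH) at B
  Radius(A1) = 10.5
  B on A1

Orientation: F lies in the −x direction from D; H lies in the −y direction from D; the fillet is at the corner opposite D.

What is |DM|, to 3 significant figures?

72.3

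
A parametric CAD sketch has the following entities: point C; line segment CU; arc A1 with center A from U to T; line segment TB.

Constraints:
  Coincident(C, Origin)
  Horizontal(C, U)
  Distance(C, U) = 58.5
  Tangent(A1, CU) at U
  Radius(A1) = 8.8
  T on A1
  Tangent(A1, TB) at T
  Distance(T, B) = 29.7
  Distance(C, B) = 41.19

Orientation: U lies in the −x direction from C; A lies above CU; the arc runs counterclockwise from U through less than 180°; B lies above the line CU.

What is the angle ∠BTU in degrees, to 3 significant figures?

155°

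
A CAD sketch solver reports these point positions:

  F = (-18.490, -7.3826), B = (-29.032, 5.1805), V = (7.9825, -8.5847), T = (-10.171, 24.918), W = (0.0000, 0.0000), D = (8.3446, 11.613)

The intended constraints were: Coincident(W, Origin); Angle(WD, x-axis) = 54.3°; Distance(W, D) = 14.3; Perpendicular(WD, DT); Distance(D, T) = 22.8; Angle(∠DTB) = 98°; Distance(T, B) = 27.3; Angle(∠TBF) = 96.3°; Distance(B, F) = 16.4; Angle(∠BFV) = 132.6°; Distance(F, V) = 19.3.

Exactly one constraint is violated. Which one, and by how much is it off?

Distance(F, V) = 19.3 — off by 7.20.

W = (0.00, 0.00) ✓; WD at 54.30° ✓; |WD| = 14.30 ✓; ∠(WD, DT) = 90.00° ✓; |DT| = 22.80 ✓; ∠DTB = 98.00° ✓; |TB| = 27.30 ✓; ∠TBF = 96.30° ✓; |BF| = 16.40 ✓; ∠BFV = 132.6° ✓; |FV| = 26.50 ✗.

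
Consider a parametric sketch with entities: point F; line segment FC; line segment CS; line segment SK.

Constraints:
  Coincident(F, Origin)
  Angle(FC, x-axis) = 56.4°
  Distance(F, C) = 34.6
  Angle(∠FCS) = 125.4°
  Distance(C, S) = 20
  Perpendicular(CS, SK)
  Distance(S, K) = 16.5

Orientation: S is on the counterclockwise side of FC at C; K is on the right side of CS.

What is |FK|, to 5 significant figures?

60.015

F is at the origin; FC runs at 56.4° with length 34.6, so C = 34.6·(cos 56.4°, sin 56.4°) = (19.147, 28.819). ∠FCS = 125.4°, so CS runs at 56.4° + (180° − 125.4°) = 111.00° from the x-axis; with |CS| = 20.0, S = C + 20.0·(cos 111.00°, sin 111.00°) = (11.980, 47.491). The perpendicularity gives SK at right angles to CS; with |SK| = 16.5 on the right of CS, K = S + 16.5·(0.93358, 0.35837) = (27.384, 53.404). Then |FK| = |K − F| = 60.015.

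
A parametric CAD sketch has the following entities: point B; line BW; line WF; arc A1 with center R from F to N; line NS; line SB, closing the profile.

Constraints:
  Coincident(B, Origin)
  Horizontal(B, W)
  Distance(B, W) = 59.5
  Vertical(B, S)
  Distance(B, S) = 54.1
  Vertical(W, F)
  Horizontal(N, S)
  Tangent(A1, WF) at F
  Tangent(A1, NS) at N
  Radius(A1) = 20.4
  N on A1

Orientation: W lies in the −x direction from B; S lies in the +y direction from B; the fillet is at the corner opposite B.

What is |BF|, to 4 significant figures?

68.38

The virtual corner opposite B is at (-59.50, 54.10). The tangent condition forces RF to be normal to WF and the tangent condition forces RN to be normal to NS, with radius 20.4, so the center R sits 20.4 in from both sides at R = (-39.10, 33.70). That places the tangent points at F = (-59.50, 33.70) on WF and N = (-39.10, 54.10) on NS. Then |BF| = |F − B| = 68.38.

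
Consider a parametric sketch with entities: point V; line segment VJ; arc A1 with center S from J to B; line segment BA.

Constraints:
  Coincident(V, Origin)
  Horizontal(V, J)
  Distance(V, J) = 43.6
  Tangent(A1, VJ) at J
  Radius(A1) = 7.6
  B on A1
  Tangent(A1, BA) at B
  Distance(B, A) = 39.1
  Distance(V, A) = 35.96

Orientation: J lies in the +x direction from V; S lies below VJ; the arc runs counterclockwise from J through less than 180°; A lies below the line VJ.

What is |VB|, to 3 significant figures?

37.8

V is at the origin; V and J share the same y with |VJ| = 43.6 and J on the +x side, so J = (43.6, 0.00). The tangent condition forces SJ to be normal to VJ, so S = J + (0, -7.6) = (43.6, -7.60). Since SB ⟂ BA (tangency), |SA| = √(7.6² + 39.1²) = 39.8 regardless of where B sits on A1. So A lies on both circle(V, 35.96) and circle(S, 39.8); the below-VJ intersection is A = (13.3, -33.4). B is the foot of the tangent from A: B = (37.7, -2.86).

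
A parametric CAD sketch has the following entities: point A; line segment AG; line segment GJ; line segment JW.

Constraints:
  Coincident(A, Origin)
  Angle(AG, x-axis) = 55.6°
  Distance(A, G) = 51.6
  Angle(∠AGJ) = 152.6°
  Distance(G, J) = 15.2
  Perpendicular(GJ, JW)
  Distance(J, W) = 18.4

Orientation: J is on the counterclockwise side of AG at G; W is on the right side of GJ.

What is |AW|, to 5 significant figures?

74.153

A is at the origin; AG runs at 55.6° with length 51.6, so G = 51.6·(cos 55.6°, sin 55.6°) = (29.152, 42.576). ∠AGJ = 152.6°, so GJ runs at 55.6° + (180° − 152.6°) = 83.000° from the x-axis; with |GJ| = 15.2, J = G + 15.2·(cos 83.000°, sin 83.000°) = (31.005, 57.663). The perpendicularity gives JW at right angles to GJ; with |JW| = 18.4 on the right of GJ, W = J + 18.4·(0.99255, -0.12187) = (49.268, 55.420). Then |AW| = |W − A| = 74.153.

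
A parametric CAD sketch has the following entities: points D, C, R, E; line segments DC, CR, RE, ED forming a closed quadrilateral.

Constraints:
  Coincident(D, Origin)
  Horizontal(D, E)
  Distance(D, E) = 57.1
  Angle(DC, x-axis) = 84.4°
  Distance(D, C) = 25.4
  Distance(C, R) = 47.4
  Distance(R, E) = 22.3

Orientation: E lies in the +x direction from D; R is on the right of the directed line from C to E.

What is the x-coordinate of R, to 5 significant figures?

36.270

Checks: |CR| = 47.40 ✓; |RE| = 22.30 ✓.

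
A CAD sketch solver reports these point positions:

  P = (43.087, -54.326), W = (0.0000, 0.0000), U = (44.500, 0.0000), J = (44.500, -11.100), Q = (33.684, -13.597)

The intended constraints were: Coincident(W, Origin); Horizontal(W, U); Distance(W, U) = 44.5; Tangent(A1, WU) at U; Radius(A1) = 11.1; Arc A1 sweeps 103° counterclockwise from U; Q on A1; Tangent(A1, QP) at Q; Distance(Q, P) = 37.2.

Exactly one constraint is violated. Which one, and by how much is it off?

Distance(Q, P) = 37.2 — off by 4.60.

W = (0.00, 0.00) ✓; W.y = 0.00, U.y = 0.00 ✓; |WU| = 44.50 ✓; ∠(JU, UW) = 90.00° ✓; |JU| = 11.10 ✓; bearing(J→Q) − bearing(J→U) = 103.0° ✓; |JQ| = 11.10 ✓; ∠(JQ, QP) = 90.00° ✓; |QP| = 41.80 ✗.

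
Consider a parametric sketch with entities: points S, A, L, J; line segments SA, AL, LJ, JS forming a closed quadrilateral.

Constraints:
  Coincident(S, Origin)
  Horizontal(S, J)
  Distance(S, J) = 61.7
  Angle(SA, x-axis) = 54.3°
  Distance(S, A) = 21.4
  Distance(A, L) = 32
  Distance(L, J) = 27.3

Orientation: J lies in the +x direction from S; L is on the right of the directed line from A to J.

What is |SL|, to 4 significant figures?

35.36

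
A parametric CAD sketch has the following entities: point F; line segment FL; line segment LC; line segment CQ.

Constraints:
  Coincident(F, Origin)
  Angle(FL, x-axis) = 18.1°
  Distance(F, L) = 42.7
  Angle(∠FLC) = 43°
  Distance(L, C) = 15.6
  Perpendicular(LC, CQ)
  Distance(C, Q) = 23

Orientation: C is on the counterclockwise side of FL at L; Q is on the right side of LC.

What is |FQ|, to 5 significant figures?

54.414

F is at the origin; FL runs at 18.1° with length 42.7, so L = 42.7·(cos 18.1°, sin 18.1°) = (40.587, 13.266). ∠FLC = 43.0°, so LC runs at 18.1° + (180° − 43.0°) = 155.10° from the x-axis; with |LC| = 15.6, C = L + 15.6·(cos 155.10°, sin 155.10°) = (26.437, 19.834). LC ⟂ CQ; with |CQ| = 23.0 on the right of LC, Q = C + 23.0·(0.42104, 0.90704) = (36.121, 40.696). Then |FQ| = |Q − F| = 54.414.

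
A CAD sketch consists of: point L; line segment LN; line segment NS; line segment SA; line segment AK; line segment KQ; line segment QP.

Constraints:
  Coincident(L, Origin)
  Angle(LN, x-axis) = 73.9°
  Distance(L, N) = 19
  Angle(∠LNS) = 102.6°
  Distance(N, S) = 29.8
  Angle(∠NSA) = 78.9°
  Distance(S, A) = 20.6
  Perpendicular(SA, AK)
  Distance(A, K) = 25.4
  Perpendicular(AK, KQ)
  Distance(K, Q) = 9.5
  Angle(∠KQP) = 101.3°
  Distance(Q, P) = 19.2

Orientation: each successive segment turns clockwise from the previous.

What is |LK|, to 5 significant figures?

5.9914

∠NSA = 78.9° gives SA at -104.60° from the x-axis; with |SA| = 20.6, A = (29.821, -3.4993). SA is perpendicular to AK, so AK runs at 165.40°; with |AK| = 25.4, K = (5.2410, 2.9033). Then |LK| = |K − L| = 5.9914.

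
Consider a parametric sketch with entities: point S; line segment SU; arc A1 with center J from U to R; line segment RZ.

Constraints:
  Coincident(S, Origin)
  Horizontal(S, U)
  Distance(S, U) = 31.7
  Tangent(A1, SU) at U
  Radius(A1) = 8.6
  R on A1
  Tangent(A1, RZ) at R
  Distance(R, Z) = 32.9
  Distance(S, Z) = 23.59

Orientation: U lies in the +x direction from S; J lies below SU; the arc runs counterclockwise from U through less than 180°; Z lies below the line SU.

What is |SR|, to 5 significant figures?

26.169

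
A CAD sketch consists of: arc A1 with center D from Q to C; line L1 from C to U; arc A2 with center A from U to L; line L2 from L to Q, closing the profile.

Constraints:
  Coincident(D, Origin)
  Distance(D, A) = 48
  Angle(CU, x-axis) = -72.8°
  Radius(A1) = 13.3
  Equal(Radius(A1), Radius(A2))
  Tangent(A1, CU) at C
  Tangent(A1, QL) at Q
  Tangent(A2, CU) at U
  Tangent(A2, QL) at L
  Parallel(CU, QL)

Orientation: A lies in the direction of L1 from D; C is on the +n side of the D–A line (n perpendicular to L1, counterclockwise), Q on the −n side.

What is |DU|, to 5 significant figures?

49.809

Tangency of A1 to both parallel lines with radius 13.3 puts C and Q at D ± 13.3·n: C = (12.705, 3.9329), Q = (-12.705, -3.9329). Equal radii place U and L the same way about A: U = A + 13.3·n = (26.899, -41.920), L = A − 13.3·n = (1.4888, -49.786). Then |DU| = |U − D| = 49.809.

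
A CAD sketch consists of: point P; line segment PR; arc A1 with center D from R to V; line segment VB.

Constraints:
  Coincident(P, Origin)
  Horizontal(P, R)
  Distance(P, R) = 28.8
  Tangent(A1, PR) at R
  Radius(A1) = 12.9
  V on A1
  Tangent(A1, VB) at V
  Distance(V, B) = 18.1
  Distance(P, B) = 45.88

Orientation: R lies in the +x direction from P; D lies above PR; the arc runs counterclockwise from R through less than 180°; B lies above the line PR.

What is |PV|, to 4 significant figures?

44.33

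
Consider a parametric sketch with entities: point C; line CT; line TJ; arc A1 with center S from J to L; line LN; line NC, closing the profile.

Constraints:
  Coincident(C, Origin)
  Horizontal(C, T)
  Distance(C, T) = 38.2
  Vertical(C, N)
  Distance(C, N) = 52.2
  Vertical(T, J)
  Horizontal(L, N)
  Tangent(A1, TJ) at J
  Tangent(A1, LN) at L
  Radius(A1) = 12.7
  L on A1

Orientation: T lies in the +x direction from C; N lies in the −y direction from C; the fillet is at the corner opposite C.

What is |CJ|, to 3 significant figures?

54.9

C is at the origin; CT is horizontal with |CT| = 38.2 and T on the +x side, so T = (38.2, 0.00). C and N share the same x with |CN| = 52.2 and N on the −y side, so N = (0.00, -52.2). The virtual corner opposite C is at (38.2, -52.2). A1 meets TJ tangentially, so SJ is at right angles to TJ and since A1 is tangent to LN there, SL ⟂ LN, with radius 12.7, so the center S sits 12.7 in from both sides at S = (25.5, -39.5). That places the tangent points at J = (38.2, -39.5) on TJ and L = (25.5, -52.2) on LN. Then |CJ| = |J − C| = 54.9.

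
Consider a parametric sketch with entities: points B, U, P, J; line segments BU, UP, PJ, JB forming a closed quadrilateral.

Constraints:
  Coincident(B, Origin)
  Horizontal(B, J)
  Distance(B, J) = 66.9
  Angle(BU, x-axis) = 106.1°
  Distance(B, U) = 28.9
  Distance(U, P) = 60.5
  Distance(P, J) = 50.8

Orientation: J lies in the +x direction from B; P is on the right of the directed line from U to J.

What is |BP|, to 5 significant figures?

33.224

Checks: |UP| = 60.50 ✓; |PJ| = 50.80 ✓.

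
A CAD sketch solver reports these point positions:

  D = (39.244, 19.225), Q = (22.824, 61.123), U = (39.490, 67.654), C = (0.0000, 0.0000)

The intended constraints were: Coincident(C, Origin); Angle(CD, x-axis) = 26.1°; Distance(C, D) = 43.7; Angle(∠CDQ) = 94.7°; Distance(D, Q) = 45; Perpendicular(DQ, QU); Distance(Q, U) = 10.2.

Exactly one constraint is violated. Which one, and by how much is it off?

Distance(Q, U) = 10.2 — off by 7.70.

C = (0.00, 0.00) ✓; CD at 26.10° ✓; |CD| = 43.70 ✓; ∠CDQ = 94.70° ✓; |DQ| = 45.00 ✓; ∠(DQ, QU) = 90.00° ✓; |QU| = 17.90 ✗.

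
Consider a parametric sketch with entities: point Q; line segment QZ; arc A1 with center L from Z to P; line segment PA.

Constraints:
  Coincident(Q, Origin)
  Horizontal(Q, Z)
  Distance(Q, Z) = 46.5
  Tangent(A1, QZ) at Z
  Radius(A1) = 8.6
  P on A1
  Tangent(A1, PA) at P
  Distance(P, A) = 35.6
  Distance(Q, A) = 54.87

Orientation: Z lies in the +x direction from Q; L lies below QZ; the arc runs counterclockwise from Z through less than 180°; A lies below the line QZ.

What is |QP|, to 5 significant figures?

38.716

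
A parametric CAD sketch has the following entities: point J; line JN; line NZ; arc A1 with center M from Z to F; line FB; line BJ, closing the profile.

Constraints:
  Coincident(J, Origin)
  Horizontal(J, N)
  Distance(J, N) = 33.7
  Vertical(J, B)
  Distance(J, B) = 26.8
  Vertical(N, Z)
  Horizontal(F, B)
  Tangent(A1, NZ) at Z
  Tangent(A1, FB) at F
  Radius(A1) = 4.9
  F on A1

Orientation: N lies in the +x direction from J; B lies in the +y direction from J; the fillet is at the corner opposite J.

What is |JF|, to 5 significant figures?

39.341

J is at the origin; JN is horizontal with |JN| = 33.7 and N on the +x side, so N = (33.700, 0.0000). J and B share the same x with |JB| = 26.8 and B on the +y side, so B = (0.0000, 26.800). The virtual corner opposite J is at (33.700, 26.800). Since A1 is tangent to NZ there, MZ ⟂ NZ and tangency of A1 to FB means the radius MF is perpendicular to FB, with radius 4.9, so the center M sits 4.9 in from both sides at M = (28.800, 21.900). That places the tangent points at Z = (33.700, 21.900) on NZ and F = (28.800, 26.800) on FB. Then |JF| = |F − J| = 39.341.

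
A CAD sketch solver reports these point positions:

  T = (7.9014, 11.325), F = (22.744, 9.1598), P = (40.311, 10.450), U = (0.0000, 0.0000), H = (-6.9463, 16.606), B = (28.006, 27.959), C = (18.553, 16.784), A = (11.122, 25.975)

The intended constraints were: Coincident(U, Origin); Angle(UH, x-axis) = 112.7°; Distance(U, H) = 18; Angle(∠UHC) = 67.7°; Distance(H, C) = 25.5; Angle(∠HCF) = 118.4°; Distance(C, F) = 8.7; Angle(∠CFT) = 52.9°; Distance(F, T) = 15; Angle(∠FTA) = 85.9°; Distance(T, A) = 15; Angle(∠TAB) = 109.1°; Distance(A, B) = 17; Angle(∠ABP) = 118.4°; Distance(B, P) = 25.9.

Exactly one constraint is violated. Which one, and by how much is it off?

Distance(B, P) = 25.9 — off by 4.50.

U = (0.00, 0.00) ✓; UH at 112.7° ✓; |UH| = 18.00 ✓; ∠UHC = 67.70° ✓; |HC| = 25.50 ✓; ∠HCF = 118.4° ✓; |CF| = 8.700 ✓; ∠CFT = 52.90° ✓; |FT| = 15.00 ✓; ∠FTA = 85.90° ✓; |TA| = 15.00 ✓; ∠TAB = 109.1° ✓; |AB| = 17.00 ✓; ∠ABP = 118.4° ✓; |BP| = 21.40 ✗.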